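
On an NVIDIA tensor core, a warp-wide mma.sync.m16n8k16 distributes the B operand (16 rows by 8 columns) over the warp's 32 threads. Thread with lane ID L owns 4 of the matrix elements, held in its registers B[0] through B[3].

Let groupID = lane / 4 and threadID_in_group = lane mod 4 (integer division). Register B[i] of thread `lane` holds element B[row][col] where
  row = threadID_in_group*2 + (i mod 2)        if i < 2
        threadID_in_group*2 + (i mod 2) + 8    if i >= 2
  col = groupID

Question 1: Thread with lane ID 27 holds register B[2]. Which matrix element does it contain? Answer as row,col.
14,6

27: gid=6,tid=3
[2] (3*2+0+8,6) = (14,6)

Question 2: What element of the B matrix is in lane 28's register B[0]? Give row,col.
28: g=7,t=0
[0] (0*2+0+0,7) = (0,7)

0,7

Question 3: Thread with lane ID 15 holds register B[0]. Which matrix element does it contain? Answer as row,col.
6,3

L=15→G=15>>2=3, T=15&3=3
[0]→row 3·2+0+0=6  col G=3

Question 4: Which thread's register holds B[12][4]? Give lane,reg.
18,2

c=4->g=4  r=12->rb=1,t=2,b0=0
L=4*4+2=18  i=1*2+0=2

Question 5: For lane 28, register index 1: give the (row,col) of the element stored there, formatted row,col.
28: gid=7,tid=0
[1] (0*2+1+0,7) = (1,7)

1,7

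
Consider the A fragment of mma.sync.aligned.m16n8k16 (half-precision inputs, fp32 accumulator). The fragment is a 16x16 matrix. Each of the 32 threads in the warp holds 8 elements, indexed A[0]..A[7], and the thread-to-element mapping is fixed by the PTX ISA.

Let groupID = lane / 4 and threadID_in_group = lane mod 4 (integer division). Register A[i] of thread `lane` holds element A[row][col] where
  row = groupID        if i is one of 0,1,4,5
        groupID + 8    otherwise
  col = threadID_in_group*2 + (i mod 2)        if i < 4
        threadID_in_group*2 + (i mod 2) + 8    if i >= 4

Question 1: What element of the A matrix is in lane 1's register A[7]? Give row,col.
8,11

1: G=0,T=1
[7] (0+8,1*2+1+8) = (8,11)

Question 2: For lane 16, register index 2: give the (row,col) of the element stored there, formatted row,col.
L=16→G=16>>2=4, T=16&3=0
[2]→row 4+8=12  col 0·2+0+0=0

12,0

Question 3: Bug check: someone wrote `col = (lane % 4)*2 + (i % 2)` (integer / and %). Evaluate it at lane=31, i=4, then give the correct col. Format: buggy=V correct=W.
buggy=6 correct=14

`(lane % 4)*2 + (i % 2)`[31,4]→6
31: G=7,T=3
[4] (7+0,3*2+0+8) = (7,14)
col: 6 vs 14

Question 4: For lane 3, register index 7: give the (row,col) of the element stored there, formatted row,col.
3: g=0,t=3
[7] (0+8,3*2+1+8) = (8,15)

8,15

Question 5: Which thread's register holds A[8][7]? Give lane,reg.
r=8->g=0,rb=1  c=7->cb=0,t=3,b0=1
L=0*4+3=3  i=0*4+1*2+1=3

3,3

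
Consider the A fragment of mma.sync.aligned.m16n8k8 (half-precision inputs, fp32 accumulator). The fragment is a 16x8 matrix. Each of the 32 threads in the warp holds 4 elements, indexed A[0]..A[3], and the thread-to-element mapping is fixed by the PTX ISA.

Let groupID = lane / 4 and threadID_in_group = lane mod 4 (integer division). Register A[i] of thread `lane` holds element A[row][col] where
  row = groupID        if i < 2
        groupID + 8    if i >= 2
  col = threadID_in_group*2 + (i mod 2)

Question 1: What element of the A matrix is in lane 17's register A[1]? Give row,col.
4,3

lane 17: grp=4 (17/4), tig=1 (17%4)
i=1: r=4+0=4, c=1*2+1=3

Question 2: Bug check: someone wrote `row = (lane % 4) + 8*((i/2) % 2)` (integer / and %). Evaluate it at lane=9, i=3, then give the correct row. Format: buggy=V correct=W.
buggy=9 correct=10

`(lane % 4) + 8*((i/2) % 2)`[9,3]⇒9
9: gr=2,th=1
[3] (2+8,1*2+1) = (10,3)
row: 9 vs 10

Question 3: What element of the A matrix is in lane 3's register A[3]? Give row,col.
lane 3: gr=0 (3/4), th=3 (3%4)
i=3: r=0+8=8, c=3*2+1=7

8,7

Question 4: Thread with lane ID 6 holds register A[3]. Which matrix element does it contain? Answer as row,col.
9,5

lane 6: grp=1 (6/4), tig=2 (6%4)
i=3: r=1+8=9, c=2*2+1=5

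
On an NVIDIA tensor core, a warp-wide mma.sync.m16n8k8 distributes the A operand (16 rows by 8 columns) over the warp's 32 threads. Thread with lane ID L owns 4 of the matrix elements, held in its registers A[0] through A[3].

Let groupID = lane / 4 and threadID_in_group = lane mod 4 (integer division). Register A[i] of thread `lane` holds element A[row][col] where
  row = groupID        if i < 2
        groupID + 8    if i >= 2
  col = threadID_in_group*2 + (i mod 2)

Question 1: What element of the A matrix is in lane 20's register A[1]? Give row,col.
lane 20: grp=5 (20/4), tig=0 (20%4)
i=1: r=5+0=5, c=0*2+1=1

5,1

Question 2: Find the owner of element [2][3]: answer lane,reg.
r=2->g=2,rb=0  c=3->t=1,b0=1
L=2*4+1=9  i=0*2+1=1

9,1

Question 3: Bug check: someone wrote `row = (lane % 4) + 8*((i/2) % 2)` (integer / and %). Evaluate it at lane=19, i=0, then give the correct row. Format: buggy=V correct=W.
`(lane % 4) + 8*((i/2) % 2)`[19,0]=>3
L=19=>grp=19>>2=4, tig=19&3=3
[0]=>row 4+0=4  col 3·2+0=6
row: 3 vs 4

buggy=3 correct=4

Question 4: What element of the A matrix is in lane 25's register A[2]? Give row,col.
L=25→G=25>>2=6, T=25&3=1
[2]→row 6+8=14  col 1·2+0=2

14,2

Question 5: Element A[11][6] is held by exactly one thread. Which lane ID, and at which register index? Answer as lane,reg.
15,2

r: 11->gid=3,r8=1  c: 6->tid=3,i&1=0
L=3*4+3=15  i=1*2+0=2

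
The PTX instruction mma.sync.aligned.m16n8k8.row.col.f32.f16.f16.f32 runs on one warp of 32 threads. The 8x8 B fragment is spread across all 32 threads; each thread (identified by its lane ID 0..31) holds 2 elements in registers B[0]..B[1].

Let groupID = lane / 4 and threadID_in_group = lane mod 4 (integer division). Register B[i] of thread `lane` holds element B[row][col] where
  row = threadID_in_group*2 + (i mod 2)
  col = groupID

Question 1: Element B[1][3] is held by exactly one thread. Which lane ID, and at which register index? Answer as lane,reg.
c:3=>grp=3  r:1=>tig=0,lo=1
L=3*4+0=12  i=1=1

12,1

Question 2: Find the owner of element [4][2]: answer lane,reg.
c: 2->gid=2  r: 4->tid=2,i&1=0
L=2*4+2=10  i=0=0

10,0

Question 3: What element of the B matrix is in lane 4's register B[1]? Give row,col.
1,1

lane 4: g=1 (4/4), t=0 (4%4)
i=1: r=0*2+1=1, c=g=1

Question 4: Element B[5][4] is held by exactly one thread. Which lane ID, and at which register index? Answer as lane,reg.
18,1

c=4⇒gr=4  r=5⇒th=2,odd=1
L=4*4+2=18  i=1=1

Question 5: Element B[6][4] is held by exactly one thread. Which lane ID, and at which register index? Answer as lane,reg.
19,0

c: 4->gid=4  r: 6->tid=3,i&1=0
L=4*4+3=19  i=0=0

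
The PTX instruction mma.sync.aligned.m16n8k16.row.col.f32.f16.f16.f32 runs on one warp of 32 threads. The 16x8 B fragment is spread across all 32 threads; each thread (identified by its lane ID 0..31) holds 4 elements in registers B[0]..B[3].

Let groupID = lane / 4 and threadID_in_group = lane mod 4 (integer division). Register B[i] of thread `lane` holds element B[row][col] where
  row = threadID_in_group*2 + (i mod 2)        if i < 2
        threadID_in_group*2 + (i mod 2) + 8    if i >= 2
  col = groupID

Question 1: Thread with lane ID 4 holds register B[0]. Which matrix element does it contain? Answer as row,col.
0,1

lane 4: gr=1 (4/4), th=0 (4%4)
i=0: r=0*2+0+0=0, c=gr=1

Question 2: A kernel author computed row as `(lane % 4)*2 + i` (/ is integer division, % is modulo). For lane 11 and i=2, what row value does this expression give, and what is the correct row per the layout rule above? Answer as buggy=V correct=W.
`(lane % 4)*2 + i`[11,2]→8
lane 11→11/4=2, 11 mod 4=3
i=2  r:2·3+0+8→14  c:2
row: 8 vs 14

buggy=8 correct=14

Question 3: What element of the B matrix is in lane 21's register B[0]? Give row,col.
lane 21->21/4=5, 21 mod 4=1
i=0  r:2·1+0+0->2  c:5

2,5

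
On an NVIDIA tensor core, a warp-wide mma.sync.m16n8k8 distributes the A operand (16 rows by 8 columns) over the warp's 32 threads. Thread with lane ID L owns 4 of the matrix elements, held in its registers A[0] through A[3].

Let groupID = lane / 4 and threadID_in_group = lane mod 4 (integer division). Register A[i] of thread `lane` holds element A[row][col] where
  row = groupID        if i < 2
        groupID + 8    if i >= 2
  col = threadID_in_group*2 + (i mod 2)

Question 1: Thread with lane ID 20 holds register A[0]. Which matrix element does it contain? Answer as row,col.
5,0

lane 20: gid=5 (20/4), tid=0 (20%4)
i=0: r=5+0=5, c=0*2+0=0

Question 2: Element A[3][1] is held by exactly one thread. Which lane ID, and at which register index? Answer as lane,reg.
12,1

r=3⇒gr=3,Rb=0  c=1⇒th=0,odd=1
L=3*4+0=12  i=0*2+1=1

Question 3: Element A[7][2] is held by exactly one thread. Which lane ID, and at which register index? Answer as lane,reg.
r=7→G=7,rhi=0  c=2→T=1,p=0
L=7*4+1=29  i=0*2+0=0

29,0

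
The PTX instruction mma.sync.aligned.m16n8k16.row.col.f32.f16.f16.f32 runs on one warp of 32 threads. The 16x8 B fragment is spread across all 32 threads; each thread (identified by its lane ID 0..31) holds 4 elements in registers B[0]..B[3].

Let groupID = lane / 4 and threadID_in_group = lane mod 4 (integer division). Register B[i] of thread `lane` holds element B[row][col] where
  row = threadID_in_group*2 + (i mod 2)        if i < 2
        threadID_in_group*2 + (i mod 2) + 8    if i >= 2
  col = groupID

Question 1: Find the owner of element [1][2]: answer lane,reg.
8,1

c:2=>grp=2  r:1=>rB=0,tig=0,lo=1
L=2*4+0=8  i=0*2+1=1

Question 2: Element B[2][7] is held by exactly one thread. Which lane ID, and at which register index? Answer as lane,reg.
c=7⇒gr=7  r=2⇒Rb=0,th=1,odd=0
L=7*4+1=29  i=0*2+0=0

29,0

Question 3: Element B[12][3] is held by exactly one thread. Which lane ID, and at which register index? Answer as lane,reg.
14,2

c=3⇒gr=3  r=12⇒Rb=1,th=2,odd=0
L=3*4+2=14  i=1*2+0=2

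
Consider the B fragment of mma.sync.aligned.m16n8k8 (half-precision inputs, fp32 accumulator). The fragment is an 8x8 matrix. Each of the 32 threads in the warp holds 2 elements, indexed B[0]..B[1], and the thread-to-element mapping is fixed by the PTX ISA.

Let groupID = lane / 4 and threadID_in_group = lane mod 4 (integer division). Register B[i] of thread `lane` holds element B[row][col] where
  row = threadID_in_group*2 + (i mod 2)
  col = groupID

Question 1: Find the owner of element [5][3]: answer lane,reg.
c:3=>grp=3  r:5=>tig=2,lo=1
L=3*4+2=14  i=1=1

14,1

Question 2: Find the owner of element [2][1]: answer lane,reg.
c: 1->gid=1  r: 2->tid=1,i&1=0
L=1*4+1=5  i=0=0

5,0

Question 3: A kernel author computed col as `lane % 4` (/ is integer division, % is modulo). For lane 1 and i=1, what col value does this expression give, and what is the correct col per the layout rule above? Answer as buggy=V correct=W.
buggy=1 correct=0

`lane % 4`[1,1]→1
lane 1→1/4=0, 1 mod 4=1
i=1  r:2·1+1→3  c:0
col: 1 vs 0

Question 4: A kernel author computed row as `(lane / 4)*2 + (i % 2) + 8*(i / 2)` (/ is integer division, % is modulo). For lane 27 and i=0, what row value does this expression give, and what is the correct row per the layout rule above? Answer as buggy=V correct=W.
`(lane / 4)*2 + (i % 2) + 8*(i / 2)`[27,0]→12
27: G=6,T=3
[0] (3*2+0,6) = (6,6)
row: 12 vs 6

buggy=12 correct=6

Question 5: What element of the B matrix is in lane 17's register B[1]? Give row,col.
3,4

lane 17: G=4 (17/4), T=1 (17%4)
i=1: r=1*2+1=3, c=G=4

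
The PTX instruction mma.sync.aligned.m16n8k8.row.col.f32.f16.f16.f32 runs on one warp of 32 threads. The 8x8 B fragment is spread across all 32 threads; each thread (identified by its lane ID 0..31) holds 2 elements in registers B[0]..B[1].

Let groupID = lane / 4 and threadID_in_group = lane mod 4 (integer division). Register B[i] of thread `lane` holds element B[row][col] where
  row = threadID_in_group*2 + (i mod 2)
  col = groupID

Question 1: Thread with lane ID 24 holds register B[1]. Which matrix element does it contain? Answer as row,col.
L=24=>grp=24>>2=6, tig=24&3=0
[1]=>row 0·2+1=1  col grp=6

1,6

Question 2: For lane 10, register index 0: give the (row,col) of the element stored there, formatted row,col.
L=10->g=10>>2=2, t=10&3=2
[0]->row 2·2+0=4  col g=2

4,2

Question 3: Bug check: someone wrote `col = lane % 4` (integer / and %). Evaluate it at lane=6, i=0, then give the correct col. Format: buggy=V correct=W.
buggy=2 correct=1

`lane % 4`[6,0]⇒2
lane 6⇒6/4=1, 6 mod 4=2
i=0  r:2·2+0⇒4  c:1
col: 2 vs 1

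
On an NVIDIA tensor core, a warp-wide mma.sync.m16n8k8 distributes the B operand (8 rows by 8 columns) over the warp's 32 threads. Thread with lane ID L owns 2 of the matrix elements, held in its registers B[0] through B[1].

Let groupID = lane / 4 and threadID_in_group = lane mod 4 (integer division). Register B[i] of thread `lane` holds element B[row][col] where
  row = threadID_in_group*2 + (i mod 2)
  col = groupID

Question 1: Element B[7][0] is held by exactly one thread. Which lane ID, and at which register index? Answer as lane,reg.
c=0→G=0  r=7→T=3,p=1
L=0*4+3=3  i=1=1

3,1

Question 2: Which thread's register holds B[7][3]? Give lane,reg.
15,1

c=3→G=3  r=7→T=3,p=1
L=3*4+3=15  i=1=1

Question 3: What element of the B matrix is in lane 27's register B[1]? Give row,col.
7,6

lane 27: grp=6 (27/4), tig=3 (27%4)
i=1: r=3*2+1=7, c=grp=6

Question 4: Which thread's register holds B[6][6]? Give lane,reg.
27,0

c=6→G=6  r=6→T=3,p=0
L=6*4+3=27  i=0=0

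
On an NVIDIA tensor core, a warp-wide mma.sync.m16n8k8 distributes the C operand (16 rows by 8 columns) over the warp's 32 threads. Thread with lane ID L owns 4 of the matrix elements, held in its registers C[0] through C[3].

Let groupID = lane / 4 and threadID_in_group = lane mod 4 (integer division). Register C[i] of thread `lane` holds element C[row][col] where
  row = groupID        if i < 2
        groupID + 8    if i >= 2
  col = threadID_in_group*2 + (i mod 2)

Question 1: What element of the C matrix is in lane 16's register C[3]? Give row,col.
lane 16: gid=4 (16/4), tid=0 (16%4)
i=3: r=4+8=12, c=0*2+1=1

12,1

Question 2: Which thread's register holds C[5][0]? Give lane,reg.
r=5->g=5,rb=0  c=0->t=0,b0=0
L=5*4+0=20  i=0*2+0=0

20,0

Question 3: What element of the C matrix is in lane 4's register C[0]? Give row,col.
L=4⇒gr=4>>2=1, th=4&3=0
[0]⇒row 1+0=1  col 0·2+0=0

1,0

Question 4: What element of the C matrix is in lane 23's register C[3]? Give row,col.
13,7

lane 23: gid=5 (23/4), tid=3 (23%4)
i=3: r=5+8=13, c=3*2+1=7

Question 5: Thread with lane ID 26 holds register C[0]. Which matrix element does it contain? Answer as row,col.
L=26=>grp=26>>2=6, tig=26&3=2
[0]=>row 6+0=6  col 2·2+0=4

6,4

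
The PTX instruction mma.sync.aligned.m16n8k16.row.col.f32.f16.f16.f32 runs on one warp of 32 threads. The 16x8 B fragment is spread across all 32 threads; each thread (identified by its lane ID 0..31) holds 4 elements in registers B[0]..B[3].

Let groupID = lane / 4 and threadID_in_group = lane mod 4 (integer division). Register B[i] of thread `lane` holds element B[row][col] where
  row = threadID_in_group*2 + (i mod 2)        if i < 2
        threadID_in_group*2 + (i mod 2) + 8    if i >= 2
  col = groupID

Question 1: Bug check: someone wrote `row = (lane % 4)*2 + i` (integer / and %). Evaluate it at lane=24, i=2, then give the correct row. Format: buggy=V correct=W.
buggy=2 correct=8

`(lane % 4)*2 + i`[24,2]->2
lane 24->24/4=6, 24 mod 4=0
i=2  r:2·0+0+8->8  c:6
row: 2 vs 8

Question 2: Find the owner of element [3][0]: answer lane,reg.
1,1

c=0⇒gr=0  r=3⇒Rb=0,th=1,odd=1
L=0*4+1=1  i=0*2+1=1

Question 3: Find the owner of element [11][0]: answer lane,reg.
1,3

c=0⇒gr=0  r=11⇒Rb=1,th=1,odd=1
L=0*4+1=1  i=1*2+1=3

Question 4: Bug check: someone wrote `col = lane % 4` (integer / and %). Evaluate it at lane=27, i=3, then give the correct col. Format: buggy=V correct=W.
`lane % 4`[27,3]->3
lane 27: gid=6 (27/4), tid=3 (27%4)
i=3: r=3*2+1+8=15, c=gid=6
col: 3 vs 6

buggy=3 correct=6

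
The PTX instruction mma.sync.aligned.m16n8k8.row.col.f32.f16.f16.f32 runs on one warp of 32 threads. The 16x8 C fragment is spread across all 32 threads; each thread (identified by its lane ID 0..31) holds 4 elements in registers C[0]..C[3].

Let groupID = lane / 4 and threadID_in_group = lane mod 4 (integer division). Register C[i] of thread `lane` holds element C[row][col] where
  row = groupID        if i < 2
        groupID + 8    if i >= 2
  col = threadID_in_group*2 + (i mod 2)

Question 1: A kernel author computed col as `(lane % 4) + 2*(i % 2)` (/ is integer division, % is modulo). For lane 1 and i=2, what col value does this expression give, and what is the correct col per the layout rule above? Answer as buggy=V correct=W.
buggy=1 correct=2

`(lane % 4) + 2*(i % 2)`[1,2]->1
lane 1: gid=0 (1/4), tid=1 (1%4)
i=2: r=0+8=8, c=1*2+0=2
col: 1 vs 2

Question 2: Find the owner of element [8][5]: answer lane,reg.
2,3

r=8->g=0,rb=1  c=5->t=2,b0=1
L=0*4+2=2  i=1*2+1=3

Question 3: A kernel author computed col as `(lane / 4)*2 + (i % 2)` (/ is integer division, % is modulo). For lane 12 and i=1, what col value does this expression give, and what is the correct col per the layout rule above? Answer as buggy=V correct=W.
buggy=7 correct=1

`(lane / 4)*2 + (i % 2)`[12,1]->7
lane 12->12/4=3, 12 mod 4=0
i=1  r:3+0->3  c:2·0+1->1
col: 7 vs 1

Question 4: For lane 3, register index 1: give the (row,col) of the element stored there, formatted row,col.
L=3⇒gr=3>>2=0, th=3&3=3
[1]⇒row 0+0=0  col 3·2+1=7

0,7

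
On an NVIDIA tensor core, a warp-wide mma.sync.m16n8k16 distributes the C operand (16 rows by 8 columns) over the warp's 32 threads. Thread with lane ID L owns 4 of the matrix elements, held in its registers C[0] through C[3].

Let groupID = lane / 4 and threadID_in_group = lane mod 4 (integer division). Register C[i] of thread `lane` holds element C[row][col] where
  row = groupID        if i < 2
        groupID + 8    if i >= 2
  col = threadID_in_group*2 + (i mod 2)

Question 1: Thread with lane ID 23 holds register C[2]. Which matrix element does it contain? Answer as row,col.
lane 23->23/4=5, 23 mod 4=3
i=2  r:5+8->13  c:2·3+0->6

13,6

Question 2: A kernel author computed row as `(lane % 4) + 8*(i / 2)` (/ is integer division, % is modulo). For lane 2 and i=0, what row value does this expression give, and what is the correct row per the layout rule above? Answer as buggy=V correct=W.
buggy=2 correct=0

`(lane % 4) + 8*(i / 2)`[2,0]->2
2: g=0,t=2
[0] (0+0,2*2+0) = (0,4)
row: 2 vs 0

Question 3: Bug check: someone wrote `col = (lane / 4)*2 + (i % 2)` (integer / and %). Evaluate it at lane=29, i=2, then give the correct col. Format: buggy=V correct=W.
buggy=14 correct=2

`(lane / 4)*2 + (i % 2)`[29,2]->14
lane 29->29/4=7, 29 mod 4=1
i=2  r:7+8->15  c:2·1+0->2
col: 14 vs 2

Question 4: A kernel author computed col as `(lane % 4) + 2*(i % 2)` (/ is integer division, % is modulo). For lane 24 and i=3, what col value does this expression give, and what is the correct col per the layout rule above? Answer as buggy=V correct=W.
`(lane % 4) + 2*(i % 2)`[24,3]->2
24: g=6,t=0
[3] (6+8,0*2+1) = (14,1)
col: 2 vs 1

buggy=2 correct=1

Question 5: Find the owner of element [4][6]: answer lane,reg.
19,0

r:4=>grp=4,rB=0  c:6=>tig=3,lo=0
L=4*4+3=19  i=0*2+0=0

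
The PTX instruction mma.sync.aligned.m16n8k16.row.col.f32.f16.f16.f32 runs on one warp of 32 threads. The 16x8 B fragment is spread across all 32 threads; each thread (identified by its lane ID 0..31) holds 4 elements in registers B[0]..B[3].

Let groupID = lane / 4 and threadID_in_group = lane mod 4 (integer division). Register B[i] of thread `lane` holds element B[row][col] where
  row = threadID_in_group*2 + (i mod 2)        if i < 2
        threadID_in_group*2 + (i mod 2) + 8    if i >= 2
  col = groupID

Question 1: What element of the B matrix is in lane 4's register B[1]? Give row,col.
4: grp=1,tig=0
[1] (0*2+1+0,1) = (1,1)

1,1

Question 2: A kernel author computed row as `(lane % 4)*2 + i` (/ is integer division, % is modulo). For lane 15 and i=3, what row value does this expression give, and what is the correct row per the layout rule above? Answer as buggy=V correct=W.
`(lane % 4)*2 + i`[15,3]->9
15: gid=3,tid=3
[3] (3*2+1+8,3) = (15,3)
row: 9 vs 15

buggy=9 correct=15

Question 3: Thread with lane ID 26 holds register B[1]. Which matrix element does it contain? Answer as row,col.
5,6

lane 26⇒26/4=6, 26 mod 4=2
i=1  r:2·2+1+0⇒5  c:6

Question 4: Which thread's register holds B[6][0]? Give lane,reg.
c=0⇒gr=0  r=6⇒Rb=0,th=3,odd=0
L=0*4+3=3  i=0*2+0=0

3,0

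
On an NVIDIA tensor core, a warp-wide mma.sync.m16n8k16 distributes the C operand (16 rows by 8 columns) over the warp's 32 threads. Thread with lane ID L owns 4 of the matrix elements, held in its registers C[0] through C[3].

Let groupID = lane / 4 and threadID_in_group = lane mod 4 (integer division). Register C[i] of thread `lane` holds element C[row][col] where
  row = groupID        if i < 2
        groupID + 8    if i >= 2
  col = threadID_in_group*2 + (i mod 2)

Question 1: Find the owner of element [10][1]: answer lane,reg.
r=10→G=2,rhi=1  c=1→T=0,p=1
L=2*4+0=8  i=1*2+1=3

8,3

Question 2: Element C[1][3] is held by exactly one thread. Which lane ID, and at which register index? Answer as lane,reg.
5,1

r=1⇒gr=1,Rb=0  c=3⇒th=1,odd=1
L=1*4+1=5  i=0*2+1=1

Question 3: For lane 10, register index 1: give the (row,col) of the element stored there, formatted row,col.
L=10->gid=10>>2=2, tid=10&3=2
[1]->row 2+0=2  col 2·2+1=5

2,5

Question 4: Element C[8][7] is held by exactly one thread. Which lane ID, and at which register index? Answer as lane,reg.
3,3

r=8->g=0,rb=1  c=7->t=3,b0=1
L=0*4+3=3  i=1*2+1=3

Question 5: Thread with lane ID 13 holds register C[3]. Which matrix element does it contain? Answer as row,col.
11,3

13: grp=3,tig=1
[3] (3+8,1*2+1) = (11,3)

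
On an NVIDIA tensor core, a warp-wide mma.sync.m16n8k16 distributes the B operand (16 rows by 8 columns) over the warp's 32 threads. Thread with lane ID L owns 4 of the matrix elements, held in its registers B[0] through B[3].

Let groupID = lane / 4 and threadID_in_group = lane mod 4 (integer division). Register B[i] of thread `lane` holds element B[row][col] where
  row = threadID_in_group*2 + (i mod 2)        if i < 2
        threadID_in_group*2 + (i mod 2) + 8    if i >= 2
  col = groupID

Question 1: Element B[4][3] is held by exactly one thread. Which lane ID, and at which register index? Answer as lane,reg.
14,0

c=3⇒gr=3  r=4⇒Rb=0,th=2,odd=0
L=3*4+2=14  i=0*2+0=0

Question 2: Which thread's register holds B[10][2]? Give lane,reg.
9,2

c:2=>grp=2  r:10=>rB=1,tig=1,lo=0
L=2*4+1=9  i=1*2+0=2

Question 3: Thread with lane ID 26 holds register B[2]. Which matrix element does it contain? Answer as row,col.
26: G=6,T=2
[2] (2*2+0+8,6) = (12,6)

12,6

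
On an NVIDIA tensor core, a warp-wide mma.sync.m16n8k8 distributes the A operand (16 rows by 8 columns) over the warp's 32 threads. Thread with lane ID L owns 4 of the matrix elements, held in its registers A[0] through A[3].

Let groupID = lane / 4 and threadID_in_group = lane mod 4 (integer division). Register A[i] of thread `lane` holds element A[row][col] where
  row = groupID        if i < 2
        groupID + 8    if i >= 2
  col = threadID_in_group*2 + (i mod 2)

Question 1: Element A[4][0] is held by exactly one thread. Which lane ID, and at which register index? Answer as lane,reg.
r=4⇒gr=4,Rb=0  c=0⇒th=0,odd=0
L=4*4+0=16  i=0*2+0=0

16,0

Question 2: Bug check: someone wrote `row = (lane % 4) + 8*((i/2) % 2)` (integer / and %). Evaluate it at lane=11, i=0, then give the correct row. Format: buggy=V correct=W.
`(lane % 4) + 8*((i/2) % 2)`[11,0]=>3
11: grp=2,tig=3
[0] (2+0,3*2+0) = (2,6)
row: 3 vs 2

buggy=3 correct=2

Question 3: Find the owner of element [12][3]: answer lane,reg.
17,3

r=12→G=4,rhi=1  c=3→T=1,p=1
L=4*4+1=17  i=1*2+1=3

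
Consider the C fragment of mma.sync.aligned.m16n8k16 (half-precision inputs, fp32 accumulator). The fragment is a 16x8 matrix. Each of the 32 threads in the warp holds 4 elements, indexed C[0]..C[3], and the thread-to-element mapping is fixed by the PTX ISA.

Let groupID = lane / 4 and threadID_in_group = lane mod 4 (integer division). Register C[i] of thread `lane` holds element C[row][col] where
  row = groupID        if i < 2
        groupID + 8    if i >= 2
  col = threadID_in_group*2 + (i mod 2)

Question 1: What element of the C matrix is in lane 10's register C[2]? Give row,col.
10,4

lane 10->10/4=2, 10 mod 4=2
i=2  r:2+8->10  c:2·2+0->4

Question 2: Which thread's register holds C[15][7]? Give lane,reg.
31,3

r=15->g=7,rb=1  c=7->t=3,b0=1
L=7*4+3=31  i=1*2+1=3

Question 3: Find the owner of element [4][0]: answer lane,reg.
r=4->g=4,rb=0  c=0->t=0,b0=0
L=4*4+0=16  i=0*2+0=0

16,0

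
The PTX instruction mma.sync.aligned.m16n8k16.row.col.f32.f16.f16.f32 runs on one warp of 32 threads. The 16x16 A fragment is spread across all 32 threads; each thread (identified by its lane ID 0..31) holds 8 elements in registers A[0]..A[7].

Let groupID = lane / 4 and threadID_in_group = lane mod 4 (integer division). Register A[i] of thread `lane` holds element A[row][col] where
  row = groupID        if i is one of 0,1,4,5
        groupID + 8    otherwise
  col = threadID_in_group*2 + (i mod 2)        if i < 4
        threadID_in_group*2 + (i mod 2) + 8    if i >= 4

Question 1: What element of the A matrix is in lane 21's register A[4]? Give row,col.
lane 21->21/4=5, 21 mod 4=1
i=4  r:5+0->5  c:2·1+0+8->10

5,10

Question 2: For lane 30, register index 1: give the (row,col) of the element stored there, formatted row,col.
7,5

30: G=7,T=2
[1] (7+0,2*2+1+0) = (7,5)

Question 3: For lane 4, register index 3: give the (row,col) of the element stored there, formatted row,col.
lane 4⇒4/4=1, 4 mod 4=0
i=3  r:1+8⇒9  c:2·0+1+0⇒1

9,1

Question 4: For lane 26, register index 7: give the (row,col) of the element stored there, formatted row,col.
lane 26→26/4=6, 26 mod 4=2
i=7  r:6+8→14  c:2·2+1+8→13

14,13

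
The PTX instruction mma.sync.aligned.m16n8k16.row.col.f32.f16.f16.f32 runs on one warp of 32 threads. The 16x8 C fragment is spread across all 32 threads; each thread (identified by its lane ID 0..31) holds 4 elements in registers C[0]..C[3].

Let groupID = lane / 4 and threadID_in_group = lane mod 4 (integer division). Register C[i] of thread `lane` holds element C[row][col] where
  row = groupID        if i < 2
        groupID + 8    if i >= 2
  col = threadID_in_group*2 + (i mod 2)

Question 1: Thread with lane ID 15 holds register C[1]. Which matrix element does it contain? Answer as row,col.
lane 15: G=3 (15/4), T=3 (15%4)
i=1: r=3+0=3, c=3*2+1=7

3,7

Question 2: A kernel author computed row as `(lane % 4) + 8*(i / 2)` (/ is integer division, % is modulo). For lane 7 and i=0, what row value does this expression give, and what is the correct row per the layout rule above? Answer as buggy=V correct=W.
`(lane % 4) + 8*(i / 2)`[7,0]→3
lane 7: G=1 (7/4), T=3 (7%4)
i=0: r=1+0=1, c=3*2+0=6
row: 3 vs 1

buggy=3 correct=1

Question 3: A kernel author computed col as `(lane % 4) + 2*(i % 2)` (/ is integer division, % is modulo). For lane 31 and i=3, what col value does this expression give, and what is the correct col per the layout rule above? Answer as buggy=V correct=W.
buggy=5 correct=7

`(lane % 4) + 2*(i % 2)`[31,3]⇒5
31: gr=7,th=3
[3] (7+8,3*2+1) = (15,7)
col: 5 vs 7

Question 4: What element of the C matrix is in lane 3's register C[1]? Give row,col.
3: grp=0,tig=3
[1] (0+0,3*2+1) = (0,7)

0,7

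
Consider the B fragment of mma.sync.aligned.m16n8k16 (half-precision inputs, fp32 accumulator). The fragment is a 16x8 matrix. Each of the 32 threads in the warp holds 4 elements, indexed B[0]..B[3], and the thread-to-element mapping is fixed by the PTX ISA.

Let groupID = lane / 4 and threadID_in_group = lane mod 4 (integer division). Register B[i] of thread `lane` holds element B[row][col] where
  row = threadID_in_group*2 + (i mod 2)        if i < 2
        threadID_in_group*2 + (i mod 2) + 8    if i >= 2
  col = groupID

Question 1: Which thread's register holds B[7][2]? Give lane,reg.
11,1

c=2→G=2  r=7→rhi=0,T=3,p=1
L=2*4+3=11  i=0*2+1=1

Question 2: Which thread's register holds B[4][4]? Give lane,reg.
c=4->g=4  r=4->rb=0,t=2,b0=0
L=4*4+2=18  i=0*2+0=0

18,0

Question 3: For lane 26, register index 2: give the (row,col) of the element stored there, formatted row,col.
12,6

lane 26: grp=6 (26/4), tig=2 (26%4)
i=2: r=2*2+0+8=12, c=grp=6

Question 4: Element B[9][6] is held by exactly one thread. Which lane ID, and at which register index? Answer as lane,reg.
c=6→G=6  r=9→rhi=1,T=0,p=1
L=6*4+0=24  i=1*2+1=3

24,3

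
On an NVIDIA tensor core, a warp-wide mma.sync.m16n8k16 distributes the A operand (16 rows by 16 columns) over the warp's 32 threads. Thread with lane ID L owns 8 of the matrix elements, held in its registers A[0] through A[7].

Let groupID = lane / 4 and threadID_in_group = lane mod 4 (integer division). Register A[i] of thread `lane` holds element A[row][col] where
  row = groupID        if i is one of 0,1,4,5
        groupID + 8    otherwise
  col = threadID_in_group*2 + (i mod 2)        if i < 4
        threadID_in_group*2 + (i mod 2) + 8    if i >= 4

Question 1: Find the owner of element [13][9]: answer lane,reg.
20,7

r=13⇒gr=5,Rb=1  c=9⇒Cb=1,th=0,odd=1
L=5*4+0=20  i=1*4+1*2+1=7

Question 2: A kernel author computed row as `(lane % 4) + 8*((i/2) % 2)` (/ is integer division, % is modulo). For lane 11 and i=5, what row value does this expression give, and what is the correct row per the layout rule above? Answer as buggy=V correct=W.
buggy=3 correct=2

`(lane % 4) + 8*((i/2) % 2)`[11,5]=>3
11: grp=2,tig=3
[5] (2+0,3*2+1+8) = (2,15)
row: 3 vs 2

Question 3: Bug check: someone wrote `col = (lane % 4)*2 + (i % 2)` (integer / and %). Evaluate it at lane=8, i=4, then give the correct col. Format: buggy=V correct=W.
buggy=0 correct=8

`(lane % 4)*2 + (i % 2)`[8,4]=>0
lane 8=>8/4=2, 8 mod 4=0
i=4  r:2+0=>2  c:2·0+0+8=>8
col: 0 vs 8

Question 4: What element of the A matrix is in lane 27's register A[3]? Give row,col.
lane 27: gr=6 (27/4), th=3 (27%4)
i=3: r=6+8=14, c=3*2+1+0=7

14,7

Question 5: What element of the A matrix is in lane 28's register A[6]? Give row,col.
L=28->gid=28>>2=7, tid=28&3=0
[6]->row 7+8=15  col 0·2+0+8=8

15,8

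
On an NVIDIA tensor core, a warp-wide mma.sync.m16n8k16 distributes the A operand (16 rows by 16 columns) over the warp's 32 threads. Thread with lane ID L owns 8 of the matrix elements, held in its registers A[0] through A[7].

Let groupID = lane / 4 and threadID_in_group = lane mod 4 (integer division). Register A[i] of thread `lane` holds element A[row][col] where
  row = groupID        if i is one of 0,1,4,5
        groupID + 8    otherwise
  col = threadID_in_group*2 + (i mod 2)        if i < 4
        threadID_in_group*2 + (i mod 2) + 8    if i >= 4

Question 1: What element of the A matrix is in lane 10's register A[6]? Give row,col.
10: grp=2,tig=2
[6] (2+8,2*2+0+8) = (10,12)

10,12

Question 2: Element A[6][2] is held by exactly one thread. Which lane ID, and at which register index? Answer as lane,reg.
r=6⇒gr=6,Rb=0  c=2⇒Cb=0,th=1,odd=0
L=6*4+1=25  i=0*4+0*2+0=0

25,0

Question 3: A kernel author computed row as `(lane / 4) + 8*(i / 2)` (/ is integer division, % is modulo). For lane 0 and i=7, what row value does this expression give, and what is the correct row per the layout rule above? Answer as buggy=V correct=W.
buggy=24 correct=8

`(lane / 4) + 8*(i / 2)`[0,7]->24
L=0->gid=0>>2=0, tid=0&3=0
[7]->row 0+8=8  col 0·2+1+8=9
row: 24 vs 8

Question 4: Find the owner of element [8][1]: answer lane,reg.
0,3

r=8->g=0,rb=1  c=1->cb=0,t=0,b0=1
L=0*4+0=0  i=0*4+1*2+1=3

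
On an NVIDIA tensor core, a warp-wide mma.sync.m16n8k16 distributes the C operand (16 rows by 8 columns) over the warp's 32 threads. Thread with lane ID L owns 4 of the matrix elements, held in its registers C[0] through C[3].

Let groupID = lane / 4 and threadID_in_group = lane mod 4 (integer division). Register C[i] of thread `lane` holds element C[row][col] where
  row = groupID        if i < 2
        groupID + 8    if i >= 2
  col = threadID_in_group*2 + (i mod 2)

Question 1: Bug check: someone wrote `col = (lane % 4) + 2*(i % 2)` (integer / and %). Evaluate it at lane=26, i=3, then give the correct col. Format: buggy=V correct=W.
`(lane % 4) + 2*(i % 2)`[26,3]⇒4
L=26⇒gr=26>>2=6, th=26&3=2
[3]⇒row 6+8=14  col 2·2+1=5
col: 4 vs 5

buggy=4 correct=5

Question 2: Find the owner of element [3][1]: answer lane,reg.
12,1

r: 3->gid=3,r8=0  c: 1->tid=0,i&1=1
L=3*4+0=12  i=0*2+1=1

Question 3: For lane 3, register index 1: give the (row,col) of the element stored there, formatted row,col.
L=3->g=3>>2=0, t=3&3=3
[1]->row 0+0=0  col 3·2+1=7

0,7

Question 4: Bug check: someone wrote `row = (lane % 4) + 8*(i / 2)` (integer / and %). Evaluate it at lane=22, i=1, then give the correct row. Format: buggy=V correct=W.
buggy=2 correct=5

`(lane % 4) + 8*(i / 2)`[22,1]->2
22: g=5,t=2
[1] (5+0,2*2+1) = (5,5)
row: 2 vs 5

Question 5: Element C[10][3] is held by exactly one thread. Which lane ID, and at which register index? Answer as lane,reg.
r=10⇒gr=2,Rb=1  c=3⇒th=1,odd=1
L=2*4+1=9  i=1*2+1=3

9,3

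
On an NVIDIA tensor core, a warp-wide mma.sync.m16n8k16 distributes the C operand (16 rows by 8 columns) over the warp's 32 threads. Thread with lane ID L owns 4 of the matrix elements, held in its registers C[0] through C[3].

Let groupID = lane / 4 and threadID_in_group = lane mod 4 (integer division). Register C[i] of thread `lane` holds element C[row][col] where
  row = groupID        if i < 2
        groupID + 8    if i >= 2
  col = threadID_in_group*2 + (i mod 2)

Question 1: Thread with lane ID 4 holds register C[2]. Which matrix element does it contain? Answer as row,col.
9,0

4: grp=1,tig=0
[2] (1+8,0*2+0) = (9,0)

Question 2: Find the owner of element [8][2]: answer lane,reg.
1,2

r=8->g=0,rb=1  c=2->t=1,b0=0
L=0*4+1=1  i=1*2+0=2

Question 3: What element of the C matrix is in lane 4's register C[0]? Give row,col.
L=4→G=4>>2=1, T=4&3=0
[0]→row 1+0=1  col 0·2+0=0

1,0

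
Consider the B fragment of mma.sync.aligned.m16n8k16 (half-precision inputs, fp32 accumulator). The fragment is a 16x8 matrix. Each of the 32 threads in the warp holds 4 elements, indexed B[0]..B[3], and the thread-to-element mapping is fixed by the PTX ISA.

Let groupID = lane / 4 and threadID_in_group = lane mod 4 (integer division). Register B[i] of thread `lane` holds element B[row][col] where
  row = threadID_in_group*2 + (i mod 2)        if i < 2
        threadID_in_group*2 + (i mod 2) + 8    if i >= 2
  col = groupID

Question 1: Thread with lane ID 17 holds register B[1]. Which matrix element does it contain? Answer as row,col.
3,4

L=17→G=17>>2=4, T=17&3=1
[1]→row 1·2+1+0=3  col G=4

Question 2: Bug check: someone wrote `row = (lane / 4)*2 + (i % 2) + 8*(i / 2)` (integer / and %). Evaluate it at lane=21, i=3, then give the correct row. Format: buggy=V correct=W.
buggy=19 correct=11

`(lane / 4)*2 + (i % 2) + 8*(i / 2)`[21,3]→19
21: G=5,T=1
[3] (1*2+1+8,5) = (11,5)
row: 19 vs 11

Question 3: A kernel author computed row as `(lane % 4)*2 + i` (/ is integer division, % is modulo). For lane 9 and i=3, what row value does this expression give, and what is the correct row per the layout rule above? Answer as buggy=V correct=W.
buggy=5 correct=11

`(lane % 4)*2 + i`[9,3]=>5
L=9=>grp=9>>2=2, tig=9&3=1
[3]=>row 1·2+1+8=11  col grp=2
row: 5 vs 11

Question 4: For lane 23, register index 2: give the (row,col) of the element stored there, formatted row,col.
14,5

lane 23->23/4=5, 23 mod 4=3
i=2  r:2·3+0+8->14  c:5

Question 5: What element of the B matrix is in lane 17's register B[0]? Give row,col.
2,4

lane 17⇒17/4=4, 17 mod 4=1
i=0  r:2·1+0+0⇒2  c:4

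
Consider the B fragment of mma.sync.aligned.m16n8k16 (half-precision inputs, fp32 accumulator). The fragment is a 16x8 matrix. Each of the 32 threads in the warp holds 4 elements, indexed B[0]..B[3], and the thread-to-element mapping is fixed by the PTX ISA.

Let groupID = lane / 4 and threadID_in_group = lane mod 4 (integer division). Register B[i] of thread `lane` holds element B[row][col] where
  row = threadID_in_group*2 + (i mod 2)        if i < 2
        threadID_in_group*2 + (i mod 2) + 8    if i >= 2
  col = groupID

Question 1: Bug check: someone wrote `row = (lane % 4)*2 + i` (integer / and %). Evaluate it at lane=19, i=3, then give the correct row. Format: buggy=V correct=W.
buggy=9 correct=15

`(lane % 4)*2 + i`[19,3]→9
lane 19→19/4=4, 19 mod 4=3
i=3  r:2·3+1+8→15  c:4
row: 9 vs 15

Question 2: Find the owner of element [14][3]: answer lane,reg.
c: 3->gid=3  r: 14->r8=1,tid=3,i&1=0
L=3*4+3=15  i=1*2+0=2

15,2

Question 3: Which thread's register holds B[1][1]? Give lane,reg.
c=1⇒gr=1  r=1⇒Rb=0,th=0,odd=1
L=1*4+0=4  i=0*2+1=1

4,1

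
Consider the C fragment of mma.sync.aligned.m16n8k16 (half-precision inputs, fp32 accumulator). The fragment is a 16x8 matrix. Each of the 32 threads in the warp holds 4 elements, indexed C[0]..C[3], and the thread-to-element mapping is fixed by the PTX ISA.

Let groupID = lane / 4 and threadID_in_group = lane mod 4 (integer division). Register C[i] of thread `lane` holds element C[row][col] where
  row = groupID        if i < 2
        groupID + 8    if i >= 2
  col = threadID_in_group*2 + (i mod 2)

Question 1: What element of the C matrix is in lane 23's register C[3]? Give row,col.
13,7

23: gr=5,th=3
[3] (5+8,3*2+1) = (13,7)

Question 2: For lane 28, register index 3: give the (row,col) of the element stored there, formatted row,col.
15,1

L=28->g=28>>2=7, t=28&3=0
[3]->row 7+8=15  col 0·2+1=1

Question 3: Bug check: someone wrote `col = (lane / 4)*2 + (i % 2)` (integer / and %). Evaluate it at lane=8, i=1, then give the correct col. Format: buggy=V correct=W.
`(lane / 4)*2 + (i % 2)`[8,1]→5
lane 8→8/4=2, 8 mod 4=0
i=1  r:2+0→2  c:2·0+1→1
col: 5 vs 1

buggy=5 correct=1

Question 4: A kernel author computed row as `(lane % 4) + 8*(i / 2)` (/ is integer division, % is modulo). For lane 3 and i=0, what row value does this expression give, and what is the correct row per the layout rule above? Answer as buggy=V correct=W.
buggy=3 correct=0

`(lane % 4) + 8*(i / 2)`[3,0]→3
lane 3→3/4=0, 3 mod 4=3
i=0  r:0+0→0  c:2·3+0→6
row: 3 vs 0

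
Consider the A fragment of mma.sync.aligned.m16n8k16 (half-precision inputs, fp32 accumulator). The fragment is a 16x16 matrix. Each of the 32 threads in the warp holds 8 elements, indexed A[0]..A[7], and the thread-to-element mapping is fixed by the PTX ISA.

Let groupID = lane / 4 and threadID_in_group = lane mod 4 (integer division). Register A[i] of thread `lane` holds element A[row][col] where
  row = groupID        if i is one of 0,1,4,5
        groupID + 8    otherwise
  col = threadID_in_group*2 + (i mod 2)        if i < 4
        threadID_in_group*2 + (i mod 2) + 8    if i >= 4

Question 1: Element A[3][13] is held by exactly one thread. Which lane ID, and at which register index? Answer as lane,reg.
14,5

r=3→G=3,rhi=0  c=13→chi=1,T=2,p=1
L=3*4+2=14  i=1*4+0*2+1=5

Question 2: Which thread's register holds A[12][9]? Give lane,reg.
r:12=>grp=4,rB=1  c:9=>cB=1,tig=0,lo=1
L=4*4+0=16  i=1*4+1*2+1=7

16,7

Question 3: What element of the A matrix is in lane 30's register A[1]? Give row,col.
lane 30→30/4=7, 30 mod 4=2
i=1  r:7+0→7  c:2·2+1+0→5

7,5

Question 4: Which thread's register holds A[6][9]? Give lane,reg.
r: 6->gid=6,r8=0  c: 9->c8=1,tid=0,i&1=1
L=6*4+0=24  i=1*4+0*2+1=5

24,5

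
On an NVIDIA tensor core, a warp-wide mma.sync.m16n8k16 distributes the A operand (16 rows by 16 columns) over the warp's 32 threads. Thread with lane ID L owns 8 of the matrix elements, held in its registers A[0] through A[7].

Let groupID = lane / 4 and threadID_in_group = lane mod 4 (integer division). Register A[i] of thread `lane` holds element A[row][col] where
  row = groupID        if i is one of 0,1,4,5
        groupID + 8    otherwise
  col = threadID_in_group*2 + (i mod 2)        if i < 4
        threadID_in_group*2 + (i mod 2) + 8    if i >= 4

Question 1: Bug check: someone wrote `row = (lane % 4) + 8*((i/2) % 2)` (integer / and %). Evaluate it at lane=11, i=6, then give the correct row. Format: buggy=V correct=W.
`(lane % 4) + 8*((i/2) % 2)`[11,6]->11
lane 11: gid=2 (11/4), tid=3 (11%4)
i=6: r=2+8=10, c=3*2+0+8=14
row: 11 vs 10

buggy=11 correct=10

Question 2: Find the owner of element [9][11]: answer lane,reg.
r: 9->gid=1,r8=1  c: 11->c8=1,tid=1,i&1=1
L=1*4+1=5  i=1*4+1*2+1=7

5,7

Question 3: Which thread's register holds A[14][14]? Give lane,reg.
r=14->g=6,rb=1  c=14->cb=1,t=3,b0=0
L=6*4+3=27  i=1*4+1*2+0=6

27,6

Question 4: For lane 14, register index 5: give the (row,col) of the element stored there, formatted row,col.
3,13

lane 14: gr=3 (14/4), th=2 (14%4)
i=5: r=3+0=3, c=2*2+1+8=13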